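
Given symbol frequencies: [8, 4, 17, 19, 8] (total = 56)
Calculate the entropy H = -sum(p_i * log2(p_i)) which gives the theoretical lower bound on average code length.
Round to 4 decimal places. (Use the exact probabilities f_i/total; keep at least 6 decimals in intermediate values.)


Per-symbol terms -p_i * log2(p_i) with p_i = f_i/56:
  p = 8/56 = 0.142857: log2(p) = -2.807355, -p*log2(p) = 0.401051
  p = 4/56 = 0.071429: log2(p) = -3.807355, -p*log2(p) = 0.271954
  p = 17/56 = 0.303571: log2(p) = -1.719892, -p*log2(p) = 0.522110
  p = 19/56 = 0.339286: log2(p) = -1.559427, -p*log2(p) = 0.529091
  p = 8/56 = 0.142857: log2(p) = -2.807355, -p*log2(p) = 0.401051
H = 0.401051 + 0.271954 + 0.522110 + 0.529091 + 0.401051 = 2.125257

H = 2.1253 bits/symbol


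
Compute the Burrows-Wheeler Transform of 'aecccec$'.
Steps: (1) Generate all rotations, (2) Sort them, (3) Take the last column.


Rotations (sorted):
  0: $aecccec -> last char: c
  1: aecccec$ -> last char: $
  2: c$aeccce -> last char: e
  3: cccec$ae -> last char: e
  4: ccec$aec -> last char: c
  5: cec$aecc -> last char: c
  6: ec$aeccc -> last char: c
  7: ecccec$a -> last char: a


BWT = c$eeccca


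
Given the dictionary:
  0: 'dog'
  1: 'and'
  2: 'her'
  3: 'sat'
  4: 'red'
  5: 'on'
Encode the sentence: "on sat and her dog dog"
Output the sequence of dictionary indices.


Look up each word in the dictionary:
  'on' -> 5
  'sat' -> 3
  'and' -> 1
  'her' -> 2
  'dog' -> 0
  'dog' -> 0

Encoded: [5, 3, 1, 2, 0, 0]


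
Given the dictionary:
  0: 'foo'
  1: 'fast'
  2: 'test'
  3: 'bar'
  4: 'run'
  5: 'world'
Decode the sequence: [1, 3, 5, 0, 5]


Look up each index in the dictionary:
  1 -> 'fast'
  3 -> 'bar'
  5 -> 'world'
  0 -> 'foo'
  5 -> 'world'

Decoded: "fast bar world foo world"


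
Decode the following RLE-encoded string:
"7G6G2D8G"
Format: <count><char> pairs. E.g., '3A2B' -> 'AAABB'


Expanding each <count><char> pair:
  7G -> 'GGGGGGG'
  6G -> 'GGGGGG'
  2D -> 'DD'
  8G -> 'GGGGGGGG'

Decoded = GGGGGGGGGGGGGDDGGGGGGGG


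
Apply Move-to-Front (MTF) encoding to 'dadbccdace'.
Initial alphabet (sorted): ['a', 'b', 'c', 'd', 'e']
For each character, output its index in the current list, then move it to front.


MTF encoding:
'd': index 3 in ['a', 'b', 'c', 'd', 'e'] -> ['d', 'a', 'b', 'c', 'e']
'a': index 1 in ['d', 'a', 'b', 'c', 'e'] -> ['a', 'd', 'b', 'c', 'e']
'd': index 1 in ['a', 'd', 'b', 'c', 'e'] -> ['d', 'a', 'b', 'c', 'e']
'b': index 2 in ['d', 'a', 'b', 'c', 'e'] -> ['b', 'd', 'a', 'c', 'e']
'c': index 3 in ['b', 'd', 'a', 'c', 'e'] -> ['c', 'b', 'd', 'a', 'e']
'c': index 0 in ['c', 'b', 'd', 'a', 'e'] -> ['c', 'b', 'd', 'a', 'e']
'd': index 2 in ['c', 'b', 'd', 'a', 'e'] -> ['d', 'c', 'b', 'a', 'e']
'a': index 3 in ['d', 'c', 'b', 'a', 'e'] -> ['a', 'd', 'c', 'b', 'e']
'c': index 2 in ['a', 'd', 'c', 'b', 'e'] -> ['c', 'a', 'd', 'b', 'e']
'e': index 4 in ['c', 'a', 'd', 'b', 'e'] -> ['e', 'c', 'a', 'd', 'b']


Output: [3, 1, 1, 2, 3, 0, 2, 3, 2, 4]


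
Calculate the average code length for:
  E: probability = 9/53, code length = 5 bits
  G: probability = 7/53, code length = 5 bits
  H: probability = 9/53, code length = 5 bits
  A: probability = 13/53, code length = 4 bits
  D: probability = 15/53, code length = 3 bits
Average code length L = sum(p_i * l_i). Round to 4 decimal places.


Weighted contributions p_i * l_i:
  E: (9/53) * 5 = 45/53
  G: (7/53) * 5 = 35/53
  H: (9/53) * 5 = 45/53
  A: (13/53) * 4 = 52/53
  D: (15/53) * 3 = 45/53
Sum = (45 + 35 + 45 + 52 + 45)/53 = 222/53

L = 222/53 = 4.1887 bits/symbol


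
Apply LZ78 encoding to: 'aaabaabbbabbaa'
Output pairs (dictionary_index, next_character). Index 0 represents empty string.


LZ78 encoding steps:
Dictionary: {0: ''}
Step 1: w='' (idx 0), next='a' -> output (0, 'a'), add 'a' as idx 1
Step 2: w='a' (idx 1), next='a' -> output (1, 'a'), add 'aa' as idx 2
Step 3: w='' (idx 0), next='b' -> output (0, 'b'), add 'b' as idx 3
Step 4: w='aa' (idx 2), next='b' -> output (2, 'b'), add 'aab' as idx 4
Step 5: w='b' (idx 3), next='b' -> output (3, 'b'), add 'bb' as idx 5
Step 6: w='a' (idx 1), next='b' -> output (1, 'b'), add 'ab' as idx 6
Step 7: w='b' (idx 3), next='a' -> output (3, 'a'), add 'ba' as idx 7
Step 8: w='a' (idx 1), end of input -> output (1, '')


Encoded: [(0, 'a'), (1, 'a'), (0, 'b'), (2, 'b'), (3, 'b'), (1, 'b'), (3, 'a'), (1, '')]


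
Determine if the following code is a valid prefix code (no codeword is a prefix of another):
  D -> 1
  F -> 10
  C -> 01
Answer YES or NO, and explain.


Checking each pair (does one codeword prefix another?):
  D='1' vs F='10': prefix -- VIOLATION

NO -- this is NOT a valid prefix code. D (1) is a prefix of F (10).


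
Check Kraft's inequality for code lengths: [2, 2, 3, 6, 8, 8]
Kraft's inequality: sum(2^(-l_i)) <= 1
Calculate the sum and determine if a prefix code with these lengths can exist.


Sum = 2^(-2) + 2^(-2) + 2^(-3) + 2^(-6) + 2^(-8) + 2^(-8)
    = 0.25 + 0.25 + 0.125 + 0.015625 + 0.00390625 + 0.00390625
    = 166/256 = 0.6484375
Since 0.6484375 <= 1, Kraft's inequality IS satisfied.
A prefix code with these lengths CAN exist.

Kraft sum = 0.6484375. Satisfied.


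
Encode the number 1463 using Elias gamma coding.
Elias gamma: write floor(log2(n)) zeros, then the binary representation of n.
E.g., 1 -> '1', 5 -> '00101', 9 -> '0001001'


num_bits = floor(log2(1463)) + 1 = 11
leading_zeros = num_bits - 1 = 10
binary(1463) = 10110110111

Elias gamma(1463) = '0000000000' + '10110110111' = 000000000010110110111 (21 bits)


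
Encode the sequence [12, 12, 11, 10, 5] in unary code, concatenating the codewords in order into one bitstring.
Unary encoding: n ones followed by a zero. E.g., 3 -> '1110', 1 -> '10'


Encode each number as n ones followed by a terminating 0:
  12 -> 1111111111110 (13 bits)
  12 -> 1111111111110 (13 bits)
  11 -> 111111111110 (12 bits)
  10 -> 11111111110 (11 bits)
  5 -> 111110 (6 bits)
Total length = 13 + 13 + 12 + 11 + 6 = 55 bits.

Unary([12, 12, 11, 10, 5]) = 1111111111110111111111111011111111111011111111110111110 (55 bits)


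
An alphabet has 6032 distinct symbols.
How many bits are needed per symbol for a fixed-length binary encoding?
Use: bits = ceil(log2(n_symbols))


log2(6032) = 12.5584
Bracket: 2^12 = 4096 < 6032 <= 2^13 = 8192
So ceil(log2(6032)) = 13

bits = ceil(log2(6032)) = ceil(12.5584) = 13 bits


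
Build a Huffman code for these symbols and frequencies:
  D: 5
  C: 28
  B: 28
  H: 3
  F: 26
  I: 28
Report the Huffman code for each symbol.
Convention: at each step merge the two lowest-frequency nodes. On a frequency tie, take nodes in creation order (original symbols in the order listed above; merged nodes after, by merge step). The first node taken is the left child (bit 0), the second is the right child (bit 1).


Huffman tree construction:
Step 1: Merge H(3) + D(5) = 8
Step 2: Merge (H+D)(8) + F(26) = 34
Step 3: Merge C(28) + B(28) = 56
Step 4: Merge I(28) + ((H+D)+F)(34) = 62
Step 5: Merge (C+B)(56) + (I+((H+D)+F))(62) = 118
Read each symbol's code off the tree from the root (left child = 0, right child = 1).

Codes:
  D: 1101 (length 4)
  C: 00 (length 2)
  B: 01 (length 2)
  H: 1100 (length 4)
  F: 111 (length 3)
  I: 10 (length 2)
Average code length: 278/118 = 2.3559 bits/symbol


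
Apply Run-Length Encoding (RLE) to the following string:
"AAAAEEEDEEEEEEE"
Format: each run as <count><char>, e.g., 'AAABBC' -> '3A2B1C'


Scanning runs left to right:
  i=0: run of 'A' x 4 -> '4A'
  i=4: run of 'E' x 3 -> '3E'
  i=7: run of 'D' x 1 -> '1D'
  i=8: run of 'E' x 7 -> '7E'

RLE = 4A3E1D7E


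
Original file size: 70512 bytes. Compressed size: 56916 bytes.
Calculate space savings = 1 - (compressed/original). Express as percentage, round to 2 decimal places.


ratio = compressed/original = 56916/70512 = 0.807182
savings = 1 - ratio = 1 - 0.807182 = 0.192818
as a percentage: 0.192818 * 100 = 19.28%

Space savings = 1 - 56916/70512 = 19.28%


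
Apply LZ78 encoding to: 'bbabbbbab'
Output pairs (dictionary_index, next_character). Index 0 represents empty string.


LZ78 encoding steps:
Dictionary: {0: ''}
Step 1: w='' (idx 0), next='b' -> output (0, 'b'), add 'b' as idx 1
Step 2: w='b' (idx 1), next='a' -> output (1, 'a'), add 'ba' as idx 2
Step 3: w='b' (idx 1), next='b' -> output (1, 'b'), add 'bb' as idx 3
Step 4: w='bb' (idx 3), next='a' -> output (3, 'a'), add 'bba' as idx 4
Step 5: w='b' (idx 1), end of input -> output (1, '')


Encoded: [(0, 'b'), (1, 'a'), (1, 'b'), (3, 'a'), (1, '')]


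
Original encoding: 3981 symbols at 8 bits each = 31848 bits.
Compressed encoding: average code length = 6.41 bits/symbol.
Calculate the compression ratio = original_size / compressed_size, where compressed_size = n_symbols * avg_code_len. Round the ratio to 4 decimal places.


original_size = n_symbols * orig_bits = 3981 * 8 = 31848 bits
compressed_size = n_symbols * avg_code_len = 3981 * 6.41 = 25518.21 bits
ratio = original_size / compressed_size = 31848 / 25518.21 = 1.248

Compression ratio = 1.248


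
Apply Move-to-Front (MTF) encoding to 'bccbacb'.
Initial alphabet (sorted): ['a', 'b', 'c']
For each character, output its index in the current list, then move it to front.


MTF encoding:
'b': index 1 in ['a', 'b', 'c'] -> ['b', 'a', 'c']
'c': index 2 in ['b', 'a', 'c'] -> ['c', 'b', 'a']
'c': index 0 in ['c', 'b', 'a'] -> ['c', 'b', 'a']
'b': index 1 in ['c', 'b', 'a'] -> ['b', 'c', 'a']
'a': index 2 in ['b', 'c', 'a'] -> ['a', 'b', 'c']
'c': index 2 in ['a', 'b', 'c'] -> ['c', 'a', 'b']
'b': index 2 in ['c', 'a', 'b'] -> ['b', 'c', 'a']


Output: [1, 2, 0, 1, 2, 2, 2]


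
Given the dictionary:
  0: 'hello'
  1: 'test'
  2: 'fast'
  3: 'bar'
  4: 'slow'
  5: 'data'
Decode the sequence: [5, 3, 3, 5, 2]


Look up each index in the dictionary:
  5 -> 'data'
  3 -> 'bar'
  3 -> 'bar'
  5 -> 'data'
  2 -> 'fast'

Decoded: "data bar bar data fast"


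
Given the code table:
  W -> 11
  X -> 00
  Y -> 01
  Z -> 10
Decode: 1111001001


Decoding:
11 -> W
11 -> W
00 -> X
10 -> Z
01 -> Y


Result: WWXZY


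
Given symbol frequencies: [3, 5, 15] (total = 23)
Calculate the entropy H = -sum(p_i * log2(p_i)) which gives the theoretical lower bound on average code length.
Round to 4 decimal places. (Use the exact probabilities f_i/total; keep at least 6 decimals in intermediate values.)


Per-symbol terms -p_i * log2(p_i) with p_i = f_i/23:
  p = 3/23 = 0.130435: log2(p) = -2.938599, -p*log2(p) = 0.383296
  p = 5/23 = 0.217391: log2(p) = -2.201634, -p*log2(p) = 0.478616
  p = 15/23 = 0.652174: log2(p) = -0.616671, -p*log2(p) = 0.402177
H = 0.383296 + 0.478616 + 0.402177 = 1.264089

H = 1.2641 bits/symbol


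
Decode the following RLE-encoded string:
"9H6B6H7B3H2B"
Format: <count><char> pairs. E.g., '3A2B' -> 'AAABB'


Expanding each <count><char> pair:
  9H -> 'HHHHHHHHH'
  6B -> 'BBBBBB'
  6H -> 'HHHHHH'
  7B -> 'BBBBBBB'
  3H -> 'HHH'
  2B -> 'BB'

Decoded = HHHHHHHHHBBBBBBHHHHHHBBBBBBBHHHBB


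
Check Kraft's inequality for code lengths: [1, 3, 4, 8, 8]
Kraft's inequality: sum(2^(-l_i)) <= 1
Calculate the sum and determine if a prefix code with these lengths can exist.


Sum = 2^(-1) + 2^(-3) + 2^(-4) + 2^(-8) + 2^(-8)
    = 0.5 + 0.125 + 0.0625 + 0.00390625 + 0.00390625
    = 178/256 = 0.6953125
Since 0.6953125 <= 1, Kraft's inequality IS satisfied.
A prefix code with these lengths CAN exist.

Kraft sum = 0.6953125. Satisfied.


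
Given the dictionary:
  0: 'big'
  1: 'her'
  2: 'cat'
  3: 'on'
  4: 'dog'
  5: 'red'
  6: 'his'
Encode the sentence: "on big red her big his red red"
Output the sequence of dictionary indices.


Look up each word in the dictionary:
  'on' -> 3
  'big' -> 0
  'red' -> 5
  'her' -> 1
  'big' -> 0
  'his' -> 6
  'red' -> 5
  'red' -> 5

Encoded: [3, 0, 5, 1, 0, 6, 5, 5]


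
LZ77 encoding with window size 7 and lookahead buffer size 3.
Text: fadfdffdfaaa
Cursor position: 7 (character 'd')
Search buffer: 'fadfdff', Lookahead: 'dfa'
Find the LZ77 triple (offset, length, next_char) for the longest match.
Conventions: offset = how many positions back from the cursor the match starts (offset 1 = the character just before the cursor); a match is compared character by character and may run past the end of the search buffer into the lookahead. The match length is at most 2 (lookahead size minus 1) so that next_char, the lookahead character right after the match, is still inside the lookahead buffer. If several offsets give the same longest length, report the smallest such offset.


Try each offset into the search buffer:
  offset=1 (pos 6, char 'f'): match length 0
  offset=2 (pos 5, char 'f'): match length 0
  offset=3 (pos 4, char 'd'): match length 2
  offset=4 (pos 3, char 'f'): match length 0
  offset=5 (pos 2, char 'd'): match length 2
  offset=6 (pos 1, char 'a'): match length 0
  offset=7 (pos 0, char 'f'): match length 0
Longest match has length 2, found at offsets 3, 5; take the smallest, offset 3.
next_char = character at position 7 + 2 = 9 -> 'a'

Best match: offset=3, length=2 (matching 'df' starting at position 4)
LZ77 triple: (3, 2, 'a')


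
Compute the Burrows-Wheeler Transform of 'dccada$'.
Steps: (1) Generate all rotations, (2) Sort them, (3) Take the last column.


Rotations (sorted):
  0: $dccada -> last char: a
  1: a$dccad -> last char: d
  2: ada$dcc -> last char: c
  3: cada$dc -> last char: c
  4: ccada$d -> last char: d
  5: da$dcca -> last char: a
  6: dccada$ -> last char: $


BWT = adccda$


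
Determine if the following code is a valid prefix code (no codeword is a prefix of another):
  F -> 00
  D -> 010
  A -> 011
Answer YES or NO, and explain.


Checking each pair (does one codeword prefix another?):
  F='00' vs D='010': no prefix
  F='00' vs A='011': no prefix
  D='010' vs F='00': no prefix
  D='010' vs A='011': no prefix
  A='011' vs F='00': no prefix
  A='011' vs D='010': no prefix
No violation found over all pairs.

YES -- this is a valid prefix code. No codeword is a prefix of any other codeword.


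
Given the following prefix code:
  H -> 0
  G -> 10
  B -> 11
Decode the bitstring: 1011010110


Decoding step by step:
Bits 10 -> G
Bits 11 -> B
Bits 0 -> H
Bits 10 -> G
Bits 11 -> B
Bits 0 -> H


Decoded message: GBHGBH


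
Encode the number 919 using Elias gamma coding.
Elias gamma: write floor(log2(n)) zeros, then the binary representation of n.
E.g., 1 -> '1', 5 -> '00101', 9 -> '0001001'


num_bits = floor(log2(919)) + 1 = 10
leading_zeros = num_bits - 1 = 9
binary(919) = 1110010111

Elias gamma(919) = '000000000' + '1110010111' = 0000000001110010111 (19 bits)


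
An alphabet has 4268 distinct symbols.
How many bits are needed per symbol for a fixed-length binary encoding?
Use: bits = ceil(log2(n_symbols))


log2(4268) = 12.0593
Bracket: 2^12 = 4096 < 4268 <= 2^13 = 8192
So ceil(log2(4268)) = 13

bits = ceil(log2(4268)) = ceil(12.0593) = 13 bits


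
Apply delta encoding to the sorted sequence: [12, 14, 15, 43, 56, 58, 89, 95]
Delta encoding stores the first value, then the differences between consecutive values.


First value: 12
Deltas:
  14 - 12 = 2
  15 - 14 = 1
  43 - 15 = 28
  56 - 43 = 13
  58 - 56 = 2
  89 - 58 = 31
  95 - 89 = 6


Delta encoded: [12, 2, 1, 28, 13, 2, 31, 6]


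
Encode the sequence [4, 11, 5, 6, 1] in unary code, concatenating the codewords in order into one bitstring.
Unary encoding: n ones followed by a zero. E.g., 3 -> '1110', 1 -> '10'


Encode each number as n ones followed by a terminating 0:
  4 -> 11110 (5 bits)
  11 -> 111111111110 (12 bits)
  5 -> 111110 (6 bits)
  6 -> 1111110 (7 bits)
  1 -> 10 (2 bits)
Total length = 5 + 12 + 6 + 7 + 2 = 32 bits.

Unary([4, 11, 5, 6, 1]) = 11110111111111110111110111111010 (32 bits)


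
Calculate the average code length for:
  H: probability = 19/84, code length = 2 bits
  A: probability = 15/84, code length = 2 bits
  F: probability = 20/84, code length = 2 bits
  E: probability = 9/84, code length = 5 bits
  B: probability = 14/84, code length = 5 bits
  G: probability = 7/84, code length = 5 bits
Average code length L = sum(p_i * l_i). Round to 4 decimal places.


Weighted contributions p_i * l_i:
  H: (19/84) * 2 = 38/84
  A: (15/84) * 2 = 30/84
  F: (20/84) * 2 = 40/84
  E: (9/84) * 5 = 45/84
  B: (14/84) * 5 = 70/84
  G: (7/84) * 5 = 35/84
Sum = (38 + 30 + 40 + 45 + 70 + 35)/84 = 258/84

L = 258/84 = 3.0714 bits/symbol


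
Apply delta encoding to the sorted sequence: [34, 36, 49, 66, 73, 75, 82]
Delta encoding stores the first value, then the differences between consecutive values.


First value: 34
Deltas:
  36 - 34 = 2
  49 - 36 = 13
  66 - 49 = 17
  73 - 66 = 7
  75 - 73 = 2
  82 - 75 = 7


Delta encoded: [34, 2, 13, 17, 7, 2, 7]


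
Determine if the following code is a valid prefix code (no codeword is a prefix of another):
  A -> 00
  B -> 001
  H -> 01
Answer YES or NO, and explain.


Checking each pair (does one codeword prefix another?):
  A='00' vs B='001': prefix -- VIOLATION

NO -- this is NOT a valid prefix code. A (00) is a prefix of B (001).


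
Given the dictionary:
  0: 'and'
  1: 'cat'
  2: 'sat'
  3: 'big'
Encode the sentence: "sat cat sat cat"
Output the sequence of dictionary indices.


Look up each word in the dictionary:
  'sat' -> 2
  'cat' -> 1
  'sat' -> 2
  'cat' -> 1

Encoded: [2, 1, 2, 1]


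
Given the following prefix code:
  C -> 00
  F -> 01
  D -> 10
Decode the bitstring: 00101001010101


Decoding step by step:
Bits 00 -> C
Bits 10 -> D
Bits 10 -> D
Bits 01 -> F
Bits 01 -> F
Bits 01 -> F
Bits 01 -> F


Decoded message: CDDFFFF


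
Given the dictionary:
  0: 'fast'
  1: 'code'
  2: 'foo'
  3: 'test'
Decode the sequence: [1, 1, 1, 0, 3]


Look up each index in the dictionary:
  1 -> 'code'
  1 -> 'code'
  1 -> 'code'
  0 -> 'fast'
  3 -> 'test'

Decoded: "code code code fast test"


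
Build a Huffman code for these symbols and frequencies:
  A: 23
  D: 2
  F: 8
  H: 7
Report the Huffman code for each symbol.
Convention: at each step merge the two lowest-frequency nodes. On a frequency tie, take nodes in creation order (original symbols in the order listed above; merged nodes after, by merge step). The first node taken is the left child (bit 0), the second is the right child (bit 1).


Huffman tree construction:
Step 1: Merge D(2) + H(7) = 9
Step 2: Merge F(8) + (D+H)(9) = 17
Step 3: Merge (F+(D+H))(17) + A(23) = 40
Read each symbol's code off the tree from the root (left child = 0, right child = 1).

Codes:
  A: 1 (length 1)
  D: 010 (length 3)
  F: 00 (length 2)
  H: 011 (length 3)
Average code length: 66/40 = 1.6500 bits/symbol


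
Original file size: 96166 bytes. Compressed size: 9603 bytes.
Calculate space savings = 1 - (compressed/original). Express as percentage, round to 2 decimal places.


ratio = compressed/original = 9603/96166 = 0.099859
savings = 1 - ratio = 1 - 0.099859 = 0.900141
as a percentage: 0.900141 * 100 = 90.01%

Space savings = 1 - 9603/96166 = 90.01%


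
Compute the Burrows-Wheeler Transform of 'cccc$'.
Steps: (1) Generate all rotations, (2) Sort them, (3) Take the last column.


Rotations (sorted):
  0: $cccc -> last char: c
  1: c$ccc -> last char: c
  2: cc$cc -> last char: c
  3: ccc$c -> last char: c
  4: cccc$ -> last char: $


BWT = cccc$


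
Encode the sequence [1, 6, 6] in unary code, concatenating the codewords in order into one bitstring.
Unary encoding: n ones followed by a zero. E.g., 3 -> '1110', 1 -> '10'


Encode each number as n ones followed by a terminating 0:
  1 -> 10 (2 bits)
  6 -> 1111110 (7 bits)
  6 -> 1111110 (7 bits)
Total length = 2 + 7 + 7 = 16 bits.

Unary([1, 6, 6]) = 1011111101111110 (16 bits)


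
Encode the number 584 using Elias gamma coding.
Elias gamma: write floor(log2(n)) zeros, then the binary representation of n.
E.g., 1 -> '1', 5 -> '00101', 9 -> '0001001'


num_bits = floor(log2(584)) + 1 = 10
leading_zeros = num_bits - 1 = 9
binary(584) = 1001001000

Elias gamma(584) = '000000000' + '1001001000' = 0000000001001001000 (19 bits)


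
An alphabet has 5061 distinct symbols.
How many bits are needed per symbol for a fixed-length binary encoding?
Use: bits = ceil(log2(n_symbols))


log2(5061) = 12.3052
Bracket: 2^12 = 4096 < 5061 <= 2^13 = 8192
So ceil(log2(5061)) = 13

bits = ceil(log2(5061)) = ceil(12.3052) = 13 bits


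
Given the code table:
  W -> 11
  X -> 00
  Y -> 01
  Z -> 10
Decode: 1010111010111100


Decoding:
10 -> Z
10 -> Z
11 -> W
10 -> Z
10 -> Z
11 -> W
11 -> W
00 -> X


Result: ZZWZZWWX


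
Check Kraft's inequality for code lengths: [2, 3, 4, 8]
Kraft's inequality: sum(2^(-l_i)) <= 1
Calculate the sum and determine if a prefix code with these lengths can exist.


Sum = 2^(-2) + 2^(-3) + 2^(-4) + 2^(-8)
    = 0.25 + 0.125 + 0.0625 + 0.00390625
    = 113/256 = 0.44140625
Since 0.44140625 <= 1, Kraft's inequality IS satisfied.
A prefix code with these lengths CAN exist.

Kraft sum = 0.44140625. Satisfied.


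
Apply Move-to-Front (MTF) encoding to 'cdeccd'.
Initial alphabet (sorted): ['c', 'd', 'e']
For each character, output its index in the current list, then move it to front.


MTF encoding:
'c': index 0 in ['c', 'd', 'e'] -> ['c', 'd', 'e']
'd': index 1 in ['c', 'd', 'e'] -> ['d', 'c', 'e']
'e': index 2 in ['d', 'c', 'e'] -> ['e', 'd', 'c']
'c': index 2 in ['e', 'd', 'c'] -> ['c', 'e', 'd']
'c': index 0 in ['c', 'e', 'd'] -> ['c', 'e', 'd']
'd': index 2 in ['c', 'e', 'd'] -> ['d', 'c', 'e']


Output: [0, 1, 2, 2, 0, 2]


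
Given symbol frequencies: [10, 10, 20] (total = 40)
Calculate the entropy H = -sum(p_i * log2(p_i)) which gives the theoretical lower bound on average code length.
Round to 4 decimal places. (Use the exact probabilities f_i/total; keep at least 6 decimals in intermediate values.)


Per-symbol terms -p_i * log2(p_i) with p_i = f_i/40:
  p = 10/40 = 0.250000: log2(p) = -2.000000, -p*log2(p) = 0.500000
  p = 10/40 = 0.250000: log2(p) = -2.000000, -p*log2(p) = 0.500000
  p = 20/40 = 0.500000: log2(p) = -1.000000, -p*log2(p) = 0.500000
H = 0.500000 + 0.500000 + 0.500000 = 1.500000

H = 1.5 bits/symbol


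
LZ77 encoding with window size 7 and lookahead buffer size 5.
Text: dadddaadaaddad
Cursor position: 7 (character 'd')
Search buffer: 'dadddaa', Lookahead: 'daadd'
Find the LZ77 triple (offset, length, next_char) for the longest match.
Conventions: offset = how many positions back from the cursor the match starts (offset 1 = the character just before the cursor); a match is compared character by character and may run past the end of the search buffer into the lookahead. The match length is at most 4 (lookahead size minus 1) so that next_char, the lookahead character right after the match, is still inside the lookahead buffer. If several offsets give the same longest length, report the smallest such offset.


Try each offset into the search buffer:
  offset=1 (pos 6, char 'a'): match length 0
  offset=2 (pos 5, char 'a'): match length 0
  offset=3 (pos 4, char 'd'): match length 4
  offset=4 (pos 3, char 'd'): match length 1
  offset=5 (pos 2, char 'd'): match length 1
  offset=6 (pos 1, char 'a'): match length 0
  offset=7 (pos 0, char 'd'): match length 2
Longest match has length 4 at offset 3.
next_char = character at position 7 + 4 = 11 -> 'd'

Best match: offset=3, length=4 (matching 'daad' starting at position 4)
LZ77 triple: (3, 4, 'd')


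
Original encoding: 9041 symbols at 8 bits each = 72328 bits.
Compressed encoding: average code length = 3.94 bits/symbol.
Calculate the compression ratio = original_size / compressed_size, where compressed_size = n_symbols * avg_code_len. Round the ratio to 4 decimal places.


original_size = n_symbols * orig_bits = 9041 * 8 = 72328 bits
compressed_size = n_symbols * avg_code_len = 9041 * 3.94 = 35621.54 bits
ratio = original_size / compressed_size = 72328 / 35621.54 = 2.0305

Compression ratio = 2.0305


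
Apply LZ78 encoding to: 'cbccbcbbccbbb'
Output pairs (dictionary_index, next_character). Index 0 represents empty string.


LZ78 encoding steps:
Dictionary: {0: ''}
Step 1: w='' (idx 0), next='c' -> output (0, 'c'), add 'c' as idx 1
Step 2: w='' (idx 0), next='b' -> output (0, 'b'), add 'b' as idx 2
Step 3: w='c' (idx 1), next='c' -> output (1, 'c'), add 'cc' as idx 3
Step 4: w='b' (idx 2), next='c' -> output (2, 'c'), add 'bc' as idx 4
Step 5: w='b' (idx 2), next='b' -> output (2, 'b'), add 'bb' as idx 5
Step 6: w='cc' (idx 3), next='b' -> output (3, 'b'), add 'ccb' as idx 6
Step 7: w='bb' (idx 5), end of input -> output (5, '')


Encoded: [(0, 'c'), (0, 'b'), (1, 'c'), (2, 'c'), (2, 'b'), (3, 'b'), (5, '')]


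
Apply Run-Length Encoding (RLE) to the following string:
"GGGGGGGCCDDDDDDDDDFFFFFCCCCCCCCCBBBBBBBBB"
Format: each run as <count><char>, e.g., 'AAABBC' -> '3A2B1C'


Scanning runs left to right:
  i=0: run of 'G' x 7 -> '7G'
  i=7: run of 'C' x 2 -> '2C'
  i=9: run of 'D' x 9 -> '9D'
  i=18: run of 'F' x 5 -> '5F'
  i=23: run of 'C' x 9 -> '9C'
  i=32: run of 'B' x 9 -> '9B'

RLE = 7G2C9D5F9C9B


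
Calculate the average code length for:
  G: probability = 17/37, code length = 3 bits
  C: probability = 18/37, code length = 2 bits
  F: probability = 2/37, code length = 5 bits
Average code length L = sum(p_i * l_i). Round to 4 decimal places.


Weighted contributions p_i * l_i:
  G: (17/37) * 3 = 51/37
  C: (18/37) * 2 = 36/37
  F: (2/37) * 5 = 10/37
Sum = (51 + 36 + 10)/37 = 97/37

L = 97/37 = 2.6216 bits/symbol


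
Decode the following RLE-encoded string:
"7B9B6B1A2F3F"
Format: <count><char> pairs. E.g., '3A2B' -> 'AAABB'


Expanding each <count><char> pair:
  7B -> 'BBBBBBB'
  9B -> 'BBBBBBBBB'
  6B -> 'BBBBBB'
  1A -> 'A'
  2F -> 'FF'
  3F -> 'FFF'

Decoded = BBBBBBBBBBBBBBBBBBBBBBAFFFFF


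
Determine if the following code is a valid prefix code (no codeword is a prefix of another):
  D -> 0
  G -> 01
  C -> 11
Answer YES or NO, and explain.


Checking each pair (does one codeword prefix another?):
  D='0' vs G='01': prefix -- VIOLATION

NO -- this is NOT a valid prefix code. D (0) is a prefix of G (01).


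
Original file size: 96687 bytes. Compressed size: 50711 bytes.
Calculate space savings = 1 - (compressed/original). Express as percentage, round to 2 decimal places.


ratio = compressed/original = 50711/96687 = 0.524486
savings = 1 - ratio = 1 - 0.524486 = 0.475514
as a percentage: 0.475514 * 100 = 47.55%

Space savings = 1 - 50711/96687 = 47.55%


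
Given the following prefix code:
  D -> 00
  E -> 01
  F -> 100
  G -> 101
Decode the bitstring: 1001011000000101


Decoding step by step:
Bits 100 -> F
Bits 101 -> G
Bits 100 -> F
Bits 00 -> D
Bits 00 -> D
Bits 101 -> G


Decoded message: FGFDDG


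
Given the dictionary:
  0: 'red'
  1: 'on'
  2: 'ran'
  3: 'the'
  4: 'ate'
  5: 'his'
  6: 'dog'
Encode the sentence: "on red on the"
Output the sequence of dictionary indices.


Look up each word in the dictionary:
  'on' -> 1
  'red' -> 0
  'on' -> 1
  'the' -> 3

Encoded: [1, 0, 1, 3]


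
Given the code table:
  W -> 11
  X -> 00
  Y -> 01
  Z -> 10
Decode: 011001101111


Decoding:
01 -> Y
10 -> Z
01 -> Y
10 -> Z
11 -> W
11 -> W


Result: YZYZWW


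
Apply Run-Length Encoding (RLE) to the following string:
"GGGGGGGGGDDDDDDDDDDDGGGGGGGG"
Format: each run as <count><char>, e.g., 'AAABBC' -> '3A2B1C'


Scanning runs left to right:
  i=0: run of 'G' x 9 -> '9G'
  i=9: run of 'D' x 11 -> '11D'
  i=20: run of 'G' x 8 -> '8G'

RLE = 9G11D8G


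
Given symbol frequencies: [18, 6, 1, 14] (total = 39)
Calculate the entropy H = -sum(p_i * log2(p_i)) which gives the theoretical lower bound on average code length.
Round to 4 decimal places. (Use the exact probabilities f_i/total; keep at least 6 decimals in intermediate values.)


Per-symbol terms -p_i * log2(p_i) with p_i = f_i/39:
  p = 18/39 = 0.461538: log2(p) = -1.115477, -p*log2(p) = 0.514836
  p = 6/39 = 0.153846: log2(p) = -2.700440, -p*log2(p) = 0.415452
  p = 1/39 = 0.025641: log2(p) = -5.285402, -p*log2(p) = 0.135523
  p = 14/39 = 0.358974: log2(p) = -1.478047, -p*log2(p) = 0.530581
H = 0.514836 + 0.415452 + 0.135523 + 0.530581 = 1.596392

H = 1.5964 bits/symbol


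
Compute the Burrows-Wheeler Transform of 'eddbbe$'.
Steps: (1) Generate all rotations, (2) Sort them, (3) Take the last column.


Rotations (sorted):
  0: $eddbbe -> last char: e
  1: bbe$edd -> last char: d
  2: be$eddb -> last char: b
  3: dbbe$ed -> last char: d
  4: ddbbe$e -> last char: e
  5: e$eddbb -> last char: b
  6: eddbbe$ -> last char: $


BWT = edbdeb$


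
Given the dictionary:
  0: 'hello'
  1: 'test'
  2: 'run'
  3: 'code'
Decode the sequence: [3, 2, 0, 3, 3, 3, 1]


Look up each index in the dictionary:
  3 -> 'code'
  2 -> 'run'
  0 -> 'hello'
  3 -> 'code'
  3 -> 'code'
  3 -> 'code'
  1 -> 'test'

Decoded: "code run hello code code code test"


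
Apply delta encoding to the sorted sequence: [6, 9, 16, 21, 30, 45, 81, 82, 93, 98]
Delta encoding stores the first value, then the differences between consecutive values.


First value: 6
Deltas:
  9 - 6 = 3
  16 - 9 = 7
  21 - 16 = 5
  30 - 21 = 9
  45 - 30 = 15
  81 - 45 = 36
  82 - 81 = 1
  93 - 82 = 11
  98 - 93 = 5


Delta encoded: [6, 3, 7, 5, 9, 15, 36, 1, 11, 5]


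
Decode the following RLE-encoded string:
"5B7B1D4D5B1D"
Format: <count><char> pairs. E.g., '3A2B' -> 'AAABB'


Expanding each <count><char> pair:
  5B -> 'BBBBB'
  7B -> 'BBBBBBB'
  1D -> 'D'
  4D -> 'DDDD'
  5B -> 'BBBBB'
  1D -> 'D'

Decoded = BBBBBBBBBBBBDDDDDBBBBBD


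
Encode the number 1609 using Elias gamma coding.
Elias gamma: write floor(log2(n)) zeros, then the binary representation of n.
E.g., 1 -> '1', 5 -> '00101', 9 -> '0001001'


num_bits = floor(log2(1609)) + 1 = 11
leading_zeros = num_bits - 1 = 10
binary(1609) = 11001001001

Elias gamma(1609) = '0000000000' + '11001001001' = 000000000011001001001 (21 bits)


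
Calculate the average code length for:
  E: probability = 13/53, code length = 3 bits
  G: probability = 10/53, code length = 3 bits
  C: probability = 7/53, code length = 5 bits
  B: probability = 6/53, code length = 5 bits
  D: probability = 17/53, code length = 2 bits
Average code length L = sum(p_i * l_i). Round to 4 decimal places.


Weighted contributions p_i * l_i:
  E: (13/53) * 3 = 39/53
  G: (10/53) * 3 = 30/53
  C: (7/53) * 5 = 35/53
  B: (6/53) * 5 = 30/53
  D: (17/53) * 2 = 34/53
Sum = (39 + 30 + 35 + 30 + 34)/53 = 168/53

L = 168/53 = 3.1698 bits/symbol


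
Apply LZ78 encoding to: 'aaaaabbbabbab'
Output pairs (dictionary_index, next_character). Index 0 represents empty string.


LZ78 encoding steps:
Dictionary: {0: ''}
Step 1: w='' (idx 0), next='a' -> output (0, 'a'), add 'a' as idx 1
Step 2: w='a' (idx 1), next='a' -> output (1, 'a'), add 'aa' as idx 2
Step 3: w='aa' (idx 2), next='b' -> output (2, 'b'), add 'aab' as idx 3
Step 4: w='' (idx 0), next='b' -> output (0, 'b'), add 'b' as idx 4
Step 5: w='b' (idx 4), next='a' -> output (4, 'a'), add 'ba' as idx 5
Step 6: w='b' (idx 4), next='b' -> output (4, 'b'), add 'bb' as idx 6
Step 7: w='a' (idx 1), next='b' -> output (1, 'b'), add 'ab' as idx 7


Encoded: [(0, 'a'), (1, 'a'), (2, 'b'), (0, 'b'), (4, 'a'), (4, 'b'), (1, 'b')]


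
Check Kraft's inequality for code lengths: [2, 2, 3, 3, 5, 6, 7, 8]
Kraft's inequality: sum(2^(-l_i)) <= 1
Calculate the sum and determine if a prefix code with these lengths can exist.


Sum = 2^(-2) + 2^(-2) + 2^(-3) + 2^(-3) + 2^(-5) + 2^(-6) + 2^(-7) + 2^(-8)
    = 0.25 + 0.25 + 0.125 + 0.125 + 0.03125 + 0.015625 + 0.0078125 + 0.00390625
    = 207/256 = 0.80859375
Since 0.80859375 <= 1, Kraft's inequality IS satisfied.
A prefix code with these lengths CAN exist.

Kraft sum = 0.80859375. Satisfied.


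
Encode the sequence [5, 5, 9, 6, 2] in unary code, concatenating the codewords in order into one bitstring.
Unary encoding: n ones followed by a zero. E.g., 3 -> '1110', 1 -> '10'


Encode each number as n ones followed by a terminating 0:
  5 -> 111110 (6 bits)
  5 -> 111110 (6 bits)
  9 -> 1111111110 (10 bits)
  6 -> 1111110 (7 bits)
  2 -> 110 (3 bits)
Total length = 6 + 6 + 10 + 7 + 3 = 32 bits.

Unary([5, 5, 9, 6, 2]) = 11111011111011111111101111110110 (32 bits)


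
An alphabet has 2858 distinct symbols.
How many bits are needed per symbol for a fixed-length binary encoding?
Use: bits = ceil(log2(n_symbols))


log2(2858) = 11.4808
Bracket: 2^11 = 2048 < 2858 <= 2^12 = 4096
So ceil(log2(2858)) = 12

bits = ceil(log2(2858)) = ceil(11.4808) = 12 bits


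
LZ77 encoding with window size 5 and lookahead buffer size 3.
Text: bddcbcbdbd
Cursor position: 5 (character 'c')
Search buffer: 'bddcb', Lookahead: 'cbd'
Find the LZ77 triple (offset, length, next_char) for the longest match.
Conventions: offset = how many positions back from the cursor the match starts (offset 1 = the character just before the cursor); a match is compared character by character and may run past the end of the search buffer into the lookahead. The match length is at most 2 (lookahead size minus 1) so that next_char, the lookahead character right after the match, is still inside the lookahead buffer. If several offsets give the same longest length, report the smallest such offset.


Try each offset into the search buffer:
  offset=1 (pos 4, char 'b'): match length 0
  offset=2 (pos 3, char 'c'): match length 2
  offset=3 (pos 2, char 'd'): match length 0
  offset=4 (pos 1, char 'd'): match length 0
  offset=5 (pos 0, char 'b'): match length 0
Longest match has length 2 at offset 2.
next_char = character at position 5 + 2 = 7 -> 'd'

Best match: offset=2, length=2 (matching 'cb' starting at position 3)
LZ77 triple: (2, 2, 'd')


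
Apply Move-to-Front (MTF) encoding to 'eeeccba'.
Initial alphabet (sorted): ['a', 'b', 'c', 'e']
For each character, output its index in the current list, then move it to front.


MTF encoding:
'e': index 3 in ['a', 'b', 'c', 'e'] -> ['e', 'a', 'b', 'c']
'e': index 0 in ['e', 'a', 'b', 'c'] -> ['e', 'a', 'b', 'c']
'e': index 0 in ['e', 'a', 'b', 'c'] -> ['e', 'a', 'b', 'c']
'c': index 3 in ['e', 'a', 'b', 'c'] -> ['c', 'e', 'a', 'b']
'c': index 0 in ['c', 'e', 'a', 'b'] -> ['c', 'e', 'a', 'b']
'b': index 3 in ['c', 'e', 'a', 'b'] -> ['b', 'c', 'e', 'a']
'a': index 3 in ['b', 'c', 'e', 'a'] -> ['a', 'b', 'c', 'e']


Output: [3, 0, 0, 3, 0, 3, 3]


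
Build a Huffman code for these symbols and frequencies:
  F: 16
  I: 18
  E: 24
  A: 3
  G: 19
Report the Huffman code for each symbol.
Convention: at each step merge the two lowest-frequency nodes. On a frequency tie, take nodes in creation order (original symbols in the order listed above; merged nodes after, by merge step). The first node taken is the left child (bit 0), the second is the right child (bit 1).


Huffman tree construction:
Step 1: Merge A(3) + F(16) = 19
Step 2: Merge I(18) + G(19) = 37
Step 3: Merge (A+F)(19) + E(24) = 43
Step 4: Merge (I+G)(37) + ((A+F)+E)(43) = 80
Read each symbol's code off the tree from the root (left child = 0, right child = 1).

Codes:
  F: 101 (length 3)
  I: 00 (length 2)
  E: 11 (length 2)
  A: 100 (length 3)
  G: 01 (length 2)
Average code length: 179/80 = 2.2375 bits/symbol


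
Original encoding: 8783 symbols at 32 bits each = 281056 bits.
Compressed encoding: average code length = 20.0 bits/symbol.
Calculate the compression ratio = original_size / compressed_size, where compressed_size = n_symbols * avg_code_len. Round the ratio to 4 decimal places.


original_size = n_symbols * orig_bits = 8783 * 32 = 281056 bits
compressed_size = n_symbols * avg_code_len = 8783 * 20.0 = 175660.0 bits
ratio = original_size / compressed_size = 281056 / 175660.0 = 1.6

Compression ratio = 1.6


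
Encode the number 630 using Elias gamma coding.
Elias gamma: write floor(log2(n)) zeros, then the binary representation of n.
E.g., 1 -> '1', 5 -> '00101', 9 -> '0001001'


num_bits = floor(log2(630)) + 1 = 10
leading_zeros = num_bits - 1 = 9
binary(630) = 1001110110

Elias gamma(630) = '000000000' + '1001110110' = 0000000001001110110 (19 bits)


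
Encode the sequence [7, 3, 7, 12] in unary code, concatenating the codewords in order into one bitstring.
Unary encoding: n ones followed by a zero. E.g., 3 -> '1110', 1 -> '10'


Encode each number as n ones followed by a terminating 0:
  7 -> 11111110 (8 bits)
  3 -> 1110 (4 bits)
  7 -> 11111110 (8 bits)
  12 -> 1111111111110 (13 bits)
Total length = 8 + 4 + 8 + 13 = 33 bits.

Unary([7, 3, 7, 12]) = 111111101110111111101111111111110 (33 bits)


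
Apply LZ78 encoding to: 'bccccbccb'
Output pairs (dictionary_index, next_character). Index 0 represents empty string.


LZ78 encoding steps:
Dictionary: {0: ''}
Step 1: w='' (idx 0), next='b' -> output (0, 'b'), add 'b' as idx 1
Step 2: w='' (idx 0), next='c' -> output (0, 'c'), add 'c' as idx 2
Step 3: w='c' (idx 2), next='c' -> output (2, 'c'), add 'cc' as idx 3
Step 4: w='c' (idx 2), next='b' -> output (2, 'b'), add 'cb' as idx 4
Step 5: w='cc' (idx 3), next='b' -> output (3, 'b'), add 'ccb' as idx 5


Encoded: [(0, 'b'), (0, 'c'), (2, 'c'), (2, 'b'), (3, 'b')]


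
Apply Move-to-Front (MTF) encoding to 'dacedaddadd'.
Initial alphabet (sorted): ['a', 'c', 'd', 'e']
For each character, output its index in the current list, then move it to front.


MTF encoding:
'd': index 2 in ['a', 'c', 'd', 'e'] -> ['d', 'a', 'c', 'e']
'a': index 1 in ['d', 'a', 'c', 'e'] -> ['a', 'd', 'c', 'e']
'c': index 2 in ['a', 'd', 'c', 'e'] -> ['c', 'a', 'd', 'e']
'e': index 3 in ['c', 'a', 'd', 'e'] -> ['e', 'c', 'a', 'd']
'd': index 3 in ['e', 'c', 'a', 'd'] -> ['d', 'e', 'c', 'a']
'a': index 3 in ['d', 'e', 'c', 'a'] -> ['a', 'd', 'e', 'c']
'd': index 1 in ['a', 'd', 'e', 'c'] -> ['d', 'a', 'e', 'c']
'd': index 0 in ['d', 'a', 'e', 'c'] -> ['d', 'a', 'e', 'c']
'a': index 1 in ['d', 'a', 'e', 'c'] -> ['a', 'd', 'e', 'c']
'd': index 1 in ['a', 'd', 'e', 'c'] -> ['d', 'a', 'e', 'c']
'd': index 0 in ['d', 'a', 'e', 'c'] -> ['d', 'a', 'e', 'c']


Output: [2, 1, 2, 3, 3, 3, 1, 0, 1, 1, 0]


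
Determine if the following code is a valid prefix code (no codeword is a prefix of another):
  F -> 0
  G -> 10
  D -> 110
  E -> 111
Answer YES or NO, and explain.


Checking each pair (does one codeword prefix another?):
  F='0' vs G='10': no prefix
  F='0' vs D='110': no prefix
  F='0' vs E='111': no prefix
  G='10' vs F='0': no prefix
  G='10' vs D='110': no prefix
  G='10' vs E='111': no prefix
  D='110' vs F='0': no prefix
  D='110' vs G='10': no prefix
  D='110' vs E='111': no prefix
  E='111' vs F='0': no prefix
  E='111' vs G='10': no prefix
  E='111' vs D='110': no prefix
No violation found over all pairs.

YES -- this is a valid prefix code. No codeword is a prefix of any other codeword.


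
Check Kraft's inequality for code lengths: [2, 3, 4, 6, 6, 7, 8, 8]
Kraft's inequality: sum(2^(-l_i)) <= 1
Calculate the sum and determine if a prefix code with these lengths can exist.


Sum = 2^(-2) + 2^(-3) + 2^(-4) + 2^(-6) + 2^(-6) + 2^(-7) + 2^(-8) + 2^(-8)
    = 0.25 + 0.125 + 0.0625 + 0.015625 + 0.015625 + 0.0078125 + 0.00390625 + 0.00390625
    = 124/256 = 0.484375
Since 0.484375 <= 1, Kraft's inequality IS satisfied.
A prefix code with these lengths CAN exist.

Kraft sum = 0.484375. Satisfied.


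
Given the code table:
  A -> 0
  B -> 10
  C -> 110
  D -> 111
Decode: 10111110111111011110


Decoding:
10 -> B
111 -> D
110 -> C
111 -> D
111 -> D
0 -> A
111 -> D
10 -> B


Result: BDCDDADB


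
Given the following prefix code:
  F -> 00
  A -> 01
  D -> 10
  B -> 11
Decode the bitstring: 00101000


Decoding step by step:
Bits 00 -> F
Bits 10 -> D
Bits 10 -> D
Bits 00 -> F


Decoded message: FDDF


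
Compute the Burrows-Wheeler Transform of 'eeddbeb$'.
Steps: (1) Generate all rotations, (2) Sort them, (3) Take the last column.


Rotations (sorted):
  0: $eeddbeb -> last char: b
  1: b$eeddbe -> last char: e
  2: beb$eedd -> last char: d
  3: dbeb$eed -> last char: d
  4: ddbeb$ee -> last char: e
  5: eb$eeddb -> last char: b
  6: eddbeb$e -> last char: e
  7: eeddbeb$ -> last char: $


BWT = beddebe$


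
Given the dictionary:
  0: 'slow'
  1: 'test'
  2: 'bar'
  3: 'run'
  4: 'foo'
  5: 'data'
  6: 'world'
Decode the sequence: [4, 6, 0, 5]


Look up each index in the dictionary:
  4 -> 'foo'
  6 -> 'world'
  0 -> 'slow'
  5 -> 'data'

Decoded: "foo world slow data"
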